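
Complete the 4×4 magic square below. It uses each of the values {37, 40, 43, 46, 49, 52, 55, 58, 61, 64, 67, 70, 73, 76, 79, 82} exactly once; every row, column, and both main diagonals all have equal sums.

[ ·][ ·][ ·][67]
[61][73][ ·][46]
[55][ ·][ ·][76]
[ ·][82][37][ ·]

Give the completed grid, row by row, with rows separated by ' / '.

The 16 entries sum to 952, so each line sums to 952/4 = 238.
Row 2 needs 238; the known cells sum to 180, so (2,3) = 58.
Column 4: 67 + 46 + 76 + ? = 238, so (4,4) = 49.
The remaining cell in row 4 is (4,1) = 238 − 168 = 70.
Column 1: 61 + 55 + 70 + ? = 238, so (1,1) = 52.
Main diagonal must total 238; the given cells sum to 174, so (3,3) = 64.
The remaining cell in anti-diagonal is (3,2) = 238 − 195 = 43.
Using column 2: 73 + 43 + 82 + ? → (1,2) = 238 − 198 = 40.
Using column 3: 58 + 64 + 37 + ? → (1,3) = 238 − 159 = 79.

52 40 79 67 / 61 73 58 46 / 55 43 64 76 / 70 82 37 49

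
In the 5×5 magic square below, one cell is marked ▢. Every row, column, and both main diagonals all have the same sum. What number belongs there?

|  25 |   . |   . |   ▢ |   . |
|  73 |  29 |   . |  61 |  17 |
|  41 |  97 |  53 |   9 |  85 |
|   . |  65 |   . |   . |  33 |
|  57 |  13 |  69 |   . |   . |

Row 3 is complete and sums to 285; that is the magic constant.
Using row 2: 73 + 29 + 61 + 17 + ? → (2,3) = 285 − 180 = 105.
Column 1 needs 285; the known cells sum to 196, so (4,1) = 89.
From column 2, 285 − (29 + 97 + 65 + 13) gives (1,2) = 81.
Using anti-diagonal: 61 + 53 + 65 + 57 + ? → (1,5) = 285 − 236 = 49.
Column 5 needs 285; the known cells sum to 184, so (5,5) = 101.
Using main diagonal: 25 + 29 + 53 + 101 + ? → (4,4) = 285 − 208 = 77.
Row 4 must total 285; the given cells sum to 264, so (4,3) = 21.
Row 5 must total 285; the given cells sum to 240, so (5,4) = 45.
Column 3 must total 285; the given cells sum to 248, so (1,3) = 37.
Using column 4: 61 + 9 + 77 + 45 + ? → (1,4) = 285 − 192 = 93.

93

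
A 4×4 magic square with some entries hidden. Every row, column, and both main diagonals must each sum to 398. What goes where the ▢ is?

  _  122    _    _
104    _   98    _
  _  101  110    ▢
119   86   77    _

95

Row 4 needs 398; the known cells sum to 282, so (4,4) = 116.
The remaining cell in column 2 is (2,2) = 398 − 309 = 89.
From column 3, 398 − (98 + 110 + 77) gives (1,3) = 113.
Main diagonal: 89 + 110 + 116 + ? = 398, so (1,1) = 83.
The remaining cell in anti-diagonal is (1,4) = 398 − 318 = 80.
From row 2, 398 − (104 + 89 + 98) gives (2,4) = 107.
Column 1: 83 + 104 + 119 + ? = 398, so (3,1) = 92.
Column 4: 80 + 107 + 116 + ? = 398, so (3,4) = 95.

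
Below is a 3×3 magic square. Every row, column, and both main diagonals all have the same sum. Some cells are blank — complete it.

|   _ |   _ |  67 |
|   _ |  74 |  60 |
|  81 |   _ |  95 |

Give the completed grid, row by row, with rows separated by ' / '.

Anti-diagonal is already complete: 67 + 74 + 81 = 222, so that is the magic constant.
From row 2, 222 − (74 + 60) gives (2,1) = 88.
Using row 3: 81 + 95 + ? → (3,2) = 222 − 176 = 46.
Column 1: 88 + 81 + ? = 222, so (1,1) = 53.
Column 2 needs 222; the known cells sum to 120, so (1,2) = 102.

53 102 67 / 88 74 60 / 81 46 95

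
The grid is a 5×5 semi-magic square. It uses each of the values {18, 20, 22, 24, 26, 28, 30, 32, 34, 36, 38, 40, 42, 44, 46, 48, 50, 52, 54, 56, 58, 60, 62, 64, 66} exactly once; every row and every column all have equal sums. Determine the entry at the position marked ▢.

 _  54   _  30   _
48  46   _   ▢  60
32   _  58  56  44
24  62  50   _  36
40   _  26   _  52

The 25 entries sum to 1050, so each line sums to 1050/5 = 210.
From row 3, 210 − (32 + 58 + 56 + 44) gives (3,2) = 20.
Row 4 must total 210; the given cells sum to 172, so (4,4) = 38.
From column 1, 210 − (48 + 32 + 24 + 40) gives (1,1) = 66.
The remaining cell in column 2 is (5,2) = 210 − 182 = 28.
From column 5, 210 − (60 + 44 + 36 + 52) gives (1,5) = 18.
The remaining cell in row 1 is (1,3) = 210 − 168 = 42.
Row 5 needs 210; the known cells sum to 146, so (5,4) = 64.
Column 3: 42 + 58 + 50 + 26 + ? = 210, so (2,3) = 34.
From column 4, 210 − (30 + 56 + 38 + 64) gives (2,4) = 22.

22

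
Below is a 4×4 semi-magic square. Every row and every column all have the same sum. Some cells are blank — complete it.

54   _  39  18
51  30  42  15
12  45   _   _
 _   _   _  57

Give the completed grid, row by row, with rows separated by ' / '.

Row 2 is already complete: 51 + 30 + 42 + 15 = 138, so that is the magic constant.
From row 1, 138 − (54 + 39 + 18) gives (1,2) = 27.
Column 1 needs 138; the known cells sum to 117, so (4,1) = 21.
Column 2 needs 138; the known cells sum to 102, so (4,2) = 36.
Column 4 must total 138; the given cells sum to 90, so (3,4) = 48.
The remaining cell in row 3 is (3,3) = 138 − 105 = 33.
Row 4 needs 138; the known cells sum to 114, so (4,3) = 24.

54 27 39 18 / 51 30 42 15 / 12 45 33 48 / 21 36 24 57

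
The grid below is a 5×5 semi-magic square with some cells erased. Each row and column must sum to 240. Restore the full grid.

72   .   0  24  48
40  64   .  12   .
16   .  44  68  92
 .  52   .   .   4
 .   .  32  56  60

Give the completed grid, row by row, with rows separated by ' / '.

Row 1 must total 240; the given cells sum to 144, so (1,2) = 96.
The remaining cell in row 3 is (3,2) = 240 − 220 = 20.
From column 2, 240 − (96 + 64 + 20 + 52) gives (5,2) = 8.
From column 4, 240 − (24 + 12 + 68 + 56) gives (4,4) = 80.
Column 5: 48 + 92 + 4 + 60 + ? = 240, so (2,5) = 36.
The remaining cell in row 2 is (2,3) = 240 − 152 = 88.
From row 5, 240 − (8 + 32 + 56 + 60) gives (5,1) = 84.
From column 1, 240 − (72 + 40 + 16 + 84) gives (4,1) = 28.
Column 3 must total 240; the given cells sum to 164, so (4,3) = 76.

72 96 0 24 48 / 40 64 88 12 36 / 16 20 44 68 92 / 28 52 76 80 4 / 84 8 32 56 60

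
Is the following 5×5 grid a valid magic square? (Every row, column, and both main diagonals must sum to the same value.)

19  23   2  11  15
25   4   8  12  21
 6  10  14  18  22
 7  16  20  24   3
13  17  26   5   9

Row 1: 19 + 23 + 2 + 11 + 15 = 70.
Row 2: 25 + 4 + 8 + 12 + 21 = 70.
Row 3: 6 + 10 + 14 + 18 + 22 = 70.
Row 4: 7 + 16 + 20 + 24 + 3 = 70.
Row 5: 13 + 17 + 26 + 5 + 9 = 70.
Column 1: 19 + 25 + 6 + 7 + 13 = 70.
Column 2: 23 + 4 + 10 + 16 + 17 = 70.
Column 3: 2 + 8 + 14 + 20 + 26 = 70.
Column 4: 11 + 12 + 18 + 24 + 5 = 70.
Column 5: 15 + 21 + 22 + 3 + 9 = 70.
Main diagonal: 19 + 4 + 14 + 24 + 9 = 70.
Anti-diagonal: 15 + 12 + 14 + 16 + 13 = 70.
All lines sum to 70.

Yes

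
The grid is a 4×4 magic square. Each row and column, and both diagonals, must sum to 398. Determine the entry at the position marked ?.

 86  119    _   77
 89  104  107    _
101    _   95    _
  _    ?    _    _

83

Row 1: 86 + 119 + 77 + ? = 398, so (1,3) = 116.
The remaining cell in row 2 is (2,4) = 398 − 300 = 98.
Column 1 must total 398; the given cells sum to 276, so (4,1) = 122.
Column 3 needs 398; the known cells sum to 318, so (4,3) = 80.
Main diagonal: 86 + 104 + 95 + ? = 398, so (4,4) = 113.
Anti-diagonal needs 398; the known cells sum to 306, so (3,2) = 92.
Row 3: 101 + 92 + 95 + ? = 398, so (3,4) = 110.
Row 4 must total 398; the given cells sum to 315, so (4,2) = 83.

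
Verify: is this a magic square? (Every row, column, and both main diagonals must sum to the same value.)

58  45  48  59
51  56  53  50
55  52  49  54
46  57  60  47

Row 1: 58 + 45 + 48 + 59 = 210.
Row 2: 51 + 56 + 53 + 50 = 210.
Row 3: 55 + 52 + 49 + 54 = 210.
Row 4: 46 + 57 + 60 + 47 = 210.
Column 1: 58 + 51 + 55 + 46 = 210.
Column 2: 45 + 56 + 52 + 57 = 210.
Column 3: 48 + 53 + 49 + 60 = 210.
Column 4: 59 + 50 + 54 + 47 = 210.
Main diagonal: 58 + 56 + 49 + 47 = 210.
Anti-diagonal: 59 + 53 + 52 + 46 = 210.
All lines sum to 210.

Yes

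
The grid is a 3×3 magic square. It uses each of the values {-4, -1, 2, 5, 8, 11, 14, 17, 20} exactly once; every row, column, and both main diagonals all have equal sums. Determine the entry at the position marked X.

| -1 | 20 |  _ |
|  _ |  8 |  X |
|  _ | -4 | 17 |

The 9 entries sum to 72, so each line sums to 72/3 = 24.
Row 1 must total 24; the given cells sum to 19, so (1,3) = 5.
Row 3 must total 24; the given cells sum to 13, so (3,1) = 11.
Using column 1: -1 + 11 + ? → (2,1) = 24 − 10 = 14.
The remaining cell in column 3 is (2,3) = 24 − 22 = 2.

2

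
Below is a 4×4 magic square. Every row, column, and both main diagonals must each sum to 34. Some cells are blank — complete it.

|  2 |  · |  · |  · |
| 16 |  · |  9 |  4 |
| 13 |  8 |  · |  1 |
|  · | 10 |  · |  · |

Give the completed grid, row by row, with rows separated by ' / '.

Row 2 needs 34; the known cells sum to 29, so (2,2) = 5.
Row 3: 13 + 8 + 1 + ? = 34, so (3,3) = 12.
Column 1: 2 + 16 + 13 + ? = 34, so (4,1) = 3.
From column 2, 34 − (5 + 8 + 10) gives (1,2) = 11.
The remaining cell in main diagonal is (4,4) = 34 − 19 = 15.
Using anti-diagonal: 9 + 8 + 3 + ? → (1,4) = 34 − 20 = 14.
Row 1: 2 + 11 + 14 + ? = 34, so (1,3) = 7.
The remaining cell in row 4 is (4,3) = 34 − 28 = 6.

2 11 7 14 / 16 5 9 4 / 13 8 12 1 / 3 10 6 15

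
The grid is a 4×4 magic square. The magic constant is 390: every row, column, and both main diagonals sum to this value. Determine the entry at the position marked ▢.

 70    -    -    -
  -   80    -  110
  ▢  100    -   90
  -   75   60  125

Using row 4: 75 + 60 + 125 + ? → (4,1) = 390 − 260 = 130.
Using column 2: 80 + 100 + 75 + ? → (1,2) = 390 − 255 = 135.
Column 4 needs 390; the known cells sum to 325, so (1,4) = 65.
From main diagonal, 390 − (70 + 80 + 125) gives (3,3) = 115.
Anti-diagonal needs 390; the known cells sum to 295, so (2,3) = 95.
From row 1, 390 − (70 + 135 + 65) gives (1,3) = 120.
The remaining cell in row 2 is (2,1) = 390 − 285 = 105.
The remaining cell in row 3 is (3,1) = 390 − 305 = 85.

85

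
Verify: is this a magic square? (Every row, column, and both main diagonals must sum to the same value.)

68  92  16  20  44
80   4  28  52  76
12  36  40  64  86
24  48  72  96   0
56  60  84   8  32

No — column 3 sums to 240 but row 3 sums to 238.

Row 1: 68 + 92 + 16 + 20 + 44 = 240.
Row 2: 80 + 4 + 28 + 52 + 76 = 240.
Row 3: 12 + 36 + 40 + 64 + 86 = 238.
Row 4: 24 + 48 + 72 + 96 + 0 = 240.
Row 5: 56 + 60 + 84 + 8 + 32 = 240.
Column 1: 68 + 80 + 12 + 24 + 56 = 240.
Column 2: 92 + 4 + 36 + 48 + 60 = 240.
Column 3: 16 + 28 + 40 + 72 + 84 = 240.
Column 4: 20 + 52 + 64 + 96 + 8 = 240.
Column 5: 44 + 76 + 86 + 0 + 32 = 238.
Main diagonal: 68 + 4 + 40 + 96 + 32 = 240.
Anti-diagonal: 44 + 52 + 40 + 48 + 56 = 240.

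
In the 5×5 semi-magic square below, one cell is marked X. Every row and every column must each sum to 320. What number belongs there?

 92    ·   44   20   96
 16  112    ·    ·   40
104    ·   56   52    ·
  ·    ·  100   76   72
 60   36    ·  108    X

The remaining cell in row 1 is (1,2) = 320 − 252 = 68.
Column 1 needs 320; the known cells sum to 272, so (4,1) = 48.
From column 4, 320 − (20 + 52 + 76 + 108) gives (2,4) = 64.
From row 2, 320 − (16 + 112 + 64 + 40) gives (2,3) = 88.
Row 4: 48 + 100 + 76 + 72 + ? = 320, so (4,2) = 24.
The remaining cell in column 2 is (3,2) = 320 − 240 = 80.
From column 3, 320 − (44 + 88 + 56 + 100) gives (5,3) = 32.
The remaining cell in row 3 is (3,5) = 320 − 292 = 28.
Row 5 needs 320; the known cells sum to 236, so (5,5) = 84.

84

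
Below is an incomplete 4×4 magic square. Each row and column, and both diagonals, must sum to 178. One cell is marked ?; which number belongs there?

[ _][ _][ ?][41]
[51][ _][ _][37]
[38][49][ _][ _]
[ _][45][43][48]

50

The remaining cell in row 4 is (4,1) = 178 − 136 = 42.
Using column 1: 51 + 38 + 42 + ? → (1,1) = 178 − 131 = 47.
Using column 4: 41 + 37 + 48 + ? → (3,4) = 178 − 126 = 52.
The remaining cell in anti-diagonal is (2,3) = 178 − 132 = 46.
From row 2, 178 − (51 + 46 + 37) gives (2,2) = 44.
The remaining cell in row 3 is (3,3) = 178 − 139 = 39.
Column 2 must total 178; the given cells sum to 138, so (1,2) = 40.
Column 3: 46 + 39 + 43 + ? = 178, so (1,3) = 50.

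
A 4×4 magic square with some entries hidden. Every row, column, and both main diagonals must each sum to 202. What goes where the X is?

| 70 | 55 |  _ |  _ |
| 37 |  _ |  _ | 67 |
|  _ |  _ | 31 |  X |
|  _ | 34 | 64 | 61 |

From row 4, 202 − (34 + 64 + 61) gives (4,1) = 43.
From column 1, 202 − (70 + 37 + 43) gives (3,1) = 52.
From main diagonal, 202 − (70 + 31 + 61) gives (2,2) = 40.
Row 2 needs 202; the known cells sum to 144, so (2,3) = 58.
The remaining cell in column 2 is (3,2) = 202 − 129 = 73.
Column 3 must total 202; the given cells sum to 153, so (1,3) = 49.
The remaining cell in anti-diagonal is (1,4) = 202 − 174 = 28.
Using row 3: 52 + 73 + 31 + ? → (3,4) = 202 − 156 = 46.

46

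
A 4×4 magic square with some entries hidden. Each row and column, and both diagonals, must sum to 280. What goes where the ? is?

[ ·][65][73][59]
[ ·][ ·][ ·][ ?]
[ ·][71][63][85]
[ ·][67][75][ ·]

79

Row 1: 65 + 73 + 59 + ? = 280, so (1,1) = 83.
Row 3: 71 + 63 + 85 + ? = 280, so (3,1) = 61.
Using column 2: 65 + 71 + 67 + ? → (2,2) = 280 − 203 = 77.
The remaining cell in column 3 is (2,3) = 280 − 211 = 69.
Main diagonal must total 280; the given cells sum to 223, so (4,4) = 57.
Using anti-diagonal: 59 + 69 + 71 + ? → (4,1) = 280 − 199 = 81.
Column 1 needs 280; the known cells sum to 225, so (2,1) = 55.
Column 4: 59 + 85 + 57 + ? = 280, so (2,4) = 79.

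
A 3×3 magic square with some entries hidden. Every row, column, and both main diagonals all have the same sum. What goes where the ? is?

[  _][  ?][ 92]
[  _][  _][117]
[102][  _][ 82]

87

Column 3 is complete and sums to 291; that is the magic constant.
From row 3, 291 − (102 + 82) gives (3,2) = 107.
Anti-diagonal must total 291; the given cells sum to 194, so (2,2) = 97.
The remaining cell in row 2 is (2,1) = 291 − 214 = 77.
The remaining cell in column 1 is (1,1) = 291 − 179 = 112.
Using column 2: 97 + 107 + ? → (1,2) = 291 − 204 = 87.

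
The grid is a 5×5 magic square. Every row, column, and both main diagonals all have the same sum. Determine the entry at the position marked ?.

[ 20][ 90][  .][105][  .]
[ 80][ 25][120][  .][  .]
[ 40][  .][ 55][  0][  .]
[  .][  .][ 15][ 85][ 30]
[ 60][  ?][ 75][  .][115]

5

Main diagonal is complete and sums to 300; that is the magic constant.
Column 1: 20 + 80 + 40 + 60 + ? = 300, so (4,1) = 100.
Column 3: 120 + 55 + 15 + 75 + ? = 300, so (1,3) = 35.
Row 1 needs 300; the known cells sum to 250, so (1,5) = 50.
Using row 4: 100 + 15 + 85 + 30 + ? → (4,2) = 300 − 230 = 70.
Anti-diagonal: 50 + 55 + 70 + 60 + ? = 300, so (2,4) = 65.
Using row 2: 80 + 25 + 120 + 65 + ? → (2,5) = 300 − 290 = 10.
Column 4 needs 300; the known cells sum to 255, so (5,4) = 45.
From column 5, 300 − (50 + 10 + 30 + 115) gives (3,5) = 95.
From row 3, 300 − (40 + 55 + 0 + 95) gives (3,2) = 110.
Row 5 must total 300; the given cells sum to 295, so (5,2) = 5.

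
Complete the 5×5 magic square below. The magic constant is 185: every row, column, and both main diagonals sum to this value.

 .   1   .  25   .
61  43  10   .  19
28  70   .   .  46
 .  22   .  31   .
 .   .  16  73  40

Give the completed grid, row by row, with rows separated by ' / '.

Using row 2: 61 + 43 + 10 + 19 + ? → (2,4) = 185 − 133 = 52.
Column 2 must total 185; the given cells sum to 136, so (5,2) = 49.
From column 4, 185 − (25 + 52 + 31 + 73) gives (3,4) = 4.
Row 3 must total 185; the given cells sum to 148, so (3,3) = 37.
The remaining cell in row 5 is (5,1) = 185 − 178 = 7.
Main diagonal needs 185; the known cells sum to 151, so (1,1) = 34.
From anti-diagonal, 185 − (52 + 37 + 22 + 7) gives (1,5) = 67.
Using row 1: 34 + 1 + 25 + 67 + ? → (1,3) = 185 − 127 = 58.
Column 1 must total 185; the given cells sum to 130, so (4,1) = 55.
Column 3 needs 185; the known cells sum to 121, so (4,3) = 64.
Using column 5: 67 + 19 + 46 + 40 + ? → (4,5) = 185 − 172 = 13.

34 1 58 25 67 / 61 43 10 52 19 / 28 70 37 4 46 / 55 22 64 31 13 / 7 49 16 73 40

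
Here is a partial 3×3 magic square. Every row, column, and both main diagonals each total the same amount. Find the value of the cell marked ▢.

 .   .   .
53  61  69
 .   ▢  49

Row 2 is complete and sums to 183; that is the magic constant.
The remaining cell in column 3 is (1,3) = 183 − 118 = 65.
Main diagonal must total 183; the given cells sum to 110, so (1,1) = 73.
The remaining cell in anti-diagonal is (3,1) = 183 − 126 = 57.
Using row 1: 73 + 65 + ? → (1,2) = 183 − 138 = 45.
Row 3 must total 183; the given cells sum to 106, so (3,2) = 77.

77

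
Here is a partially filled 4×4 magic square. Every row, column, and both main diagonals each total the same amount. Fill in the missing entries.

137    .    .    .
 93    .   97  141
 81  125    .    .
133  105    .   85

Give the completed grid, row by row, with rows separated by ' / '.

137 101 117 89 / 93 113 97 141 / 81 125 109 129 / 133 105 121 85

Column 1 is already complete: 137 + 93 + 81 + 133 = 444, so that is the magic constant.
Using row 2: 93 + 97 + 141 + ? → (2,2) = 444 − 331 = 113.
Row 4 needs 444; the known cells sum to 323, so (4,3) = 121.
Column 2 must total 444; the given cells sum to 343, so (1,2) = 101.
Main diagonal must total 444; the given cells sum to 335, so (3,3) = 109.
Using anti-diagonal: 97 + 125 + 133 + ? → (1,4) = 444 − 355 = 89.
Row 1 needs 444; the known cells sum to 327, so (1,3) = 117.
Row 3 must total 444; the given cells sum to 315, so (3,4) = 129.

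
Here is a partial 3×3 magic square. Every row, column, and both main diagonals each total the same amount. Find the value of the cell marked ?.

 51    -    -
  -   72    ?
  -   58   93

44

Main diagonal is complete and sums to 216; that is the magic constant.
Row 3 needs 216; the known cells sum to 151, so (3,1) = 65.
Column 1: 51 + 65 + ? = 216, so (2,1) = 100.
Column 2 must total 216; the given cells sum to 130, so (1,2) = 86.
The remaining cell in anti-diagonal is (1,3) = 216 − 137 = 79.
The remaining cell in row 2 is (2,3) = 216 − 172 = 44.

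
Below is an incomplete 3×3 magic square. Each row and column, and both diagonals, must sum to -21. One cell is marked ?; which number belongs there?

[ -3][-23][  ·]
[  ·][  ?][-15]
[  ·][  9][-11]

-7

Row 1 must total -21; the given cells sum to -26, so (1,3) = 5.
Row 3: 9 + (-11) + ? = -21, so (3,1) = -19.
Using column 1: -3 + (-19) + ? → (2,1) = -21 − (-22) = 1.
Column 2 needs -21; the known cells sum to -14, so (2,2) = -7.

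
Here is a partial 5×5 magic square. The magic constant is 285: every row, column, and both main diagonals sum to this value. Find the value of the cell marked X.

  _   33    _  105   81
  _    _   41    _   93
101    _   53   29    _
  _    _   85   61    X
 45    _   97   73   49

Row 5 must total 285; the given cells sum to 264, so (5,2) = 21.
From column 3, 285 − (41 + 53 + 85 + 97) gives (1,3) = 9.
Column 4 needs 285; the known cells sum to 268, so (2,4) = 17.
Using anti-diagonal: 81 + 17 + 53 + 45 + ? → (4,2) = 285 − 196 = 89.
Using row 1: 33 + 9 + 105 + 81 + ? → (1,1) = 285 − 228 = 57.
Main diagonal: 57 + 53 + 61 + 49 + ? = 285, so (2,2) = 65.
The remaining cell in row 2 is (2,1) = 285 − 216 = 69.
Column 1 must total 285; the given cells sum to 272, so (4,1) = 13.
Column 2 needs 285; the known cells sum to 208, so (3,2) = 77.
Row 3: 101 + 77 + 53 + 29 + ? = 285, so (3,5) = 25.
Row 4: 13 + 89 + 85 + 61 + ? = 285, so (4,5) = 37.

37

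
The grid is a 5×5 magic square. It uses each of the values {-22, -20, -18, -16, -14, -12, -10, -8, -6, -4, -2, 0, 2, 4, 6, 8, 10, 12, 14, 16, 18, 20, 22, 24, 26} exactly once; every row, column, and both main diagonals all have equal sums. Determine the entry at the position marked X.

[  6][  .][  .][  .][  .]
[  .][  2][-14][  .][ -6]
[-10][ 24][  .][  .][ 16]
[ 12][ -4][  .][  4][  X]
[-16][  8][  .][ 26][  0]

-22

The 25 entries sum to 50, so each line sums to 50/5 = 10.
The remaining cell in row 5 is (5,3) = 10 − 18 = -8.
Using column 1: 6 + (-10) + 12 + (-16) + ? → (2,1) = 10 − (-8) = 18.
The remaining cell in column 2 is (1,2) = 10 − 30 = -20.
Using main diagonal: 6 + 2 + 4 + 0 + ? → (3,3) = 10 − 12 = -2.
Using row 2: 18 + 2 + (-14) + (-6) + ? → (2,4) = 10 − 0 = 10.
Row 3: -10 + 24 + (-2) + 16 + ? = 10, so (3,4) = -18.
The remaining cell in column 4 is (1,4) = 10 − 22 = -12.
Using anti-diagonal: 10 + (-2) + (-4) + (-16) + ? → (1,5) = 10 − (-12) = 22.
Row 1 needs 10; the known cells sum to -4, so (1,3) = 14.
From column 3, 10 − (14 + (-14) + (-2) + (-8)) gives (4,3) = 20.
Column 5 must total 10; the given cells sum to 32, so (4,5) = -22.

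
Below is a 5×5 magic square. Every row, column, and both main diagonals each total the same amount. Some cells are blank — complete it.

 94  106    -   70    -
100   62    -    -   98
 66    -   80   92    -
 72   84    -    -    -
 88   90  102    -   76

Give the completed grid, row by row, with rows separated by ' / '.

94 106 68 70 82 / 100 62 74 86 98 / 66 78 80 92 104 / 72 84 96 108 60 / 88 90 102 64 76

Column 1 is already complete: 94 + 100 + 66 + 72 + 88 = 420, so that is the magic constant.
Row 5 needs 420; the known cells sum to 356, so (5,4) = 64.
Using column 2: 106 + 62 + 84 + 90 + ? → (3,2) = 420 − 342 = 78.
The remaining cell in main diagonal is (4,4) = 420 − 312 = 108.
Using row 3: 66 + 78 + 80 + 92 + ? → (3,5) = 420 − 316 = 104.
Column 4 needs 420; the known cells sum to 334, so (2,4) = 86.
The remaining cell in anti-diagonal is (1,5) = 420 − 338 = 82.
The remaining cell in row 1 is (1,3) = 420 − 352 = 68.
From row 2, 420 − (100 + 62 + 86 + 98) gives (2,3) = 74.
The remaining cell in column 3 is (4,3) = 420 − 324 = 96.
Column 5 needs 420; the known cells sum to 360, so (4,5) = 60.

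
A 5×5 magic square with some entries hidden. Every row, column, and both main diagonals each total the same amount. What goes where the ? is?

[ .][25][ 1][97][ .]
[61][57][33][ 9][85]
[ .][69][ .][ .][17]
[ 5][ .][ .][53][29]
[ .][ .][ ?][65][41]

Row 2 is complete and sums to 245; that is the magic constant.
Column 4 must total 245; the given cells sum to 224, so (3,4) = 21.
Column 5 needs 245; the known cells sum to 172, so (1,5) = 73.
Row 1: 25 + 1 + 97 + 73 + ? = 245, so (1,1) = 49.
Main diagonal: 49 + 57 + 53 + 41 + ? = 245, so (3,3) = 45.
The remaining cell in row 3 is (3,1) = 245 − 152 = 93.
Using column 1: 49 + 61 + 93 + 5 + ? → (5,1) = 245 − 208 = 37.
Using anti-diagonal: 73 + 9 + 45 + 37 + ? → (4,2) = 245 − 164 = 81.
From row 4, 245 − (5 + 81 + 53 + 29) gives (4,3) = 77.
From column 2, 245 − (25 + 57 + 69 + 81) gives (5,2) = 13.
Column 3 must total 245; the given cells sum to 156, so (5,3) = 89.

89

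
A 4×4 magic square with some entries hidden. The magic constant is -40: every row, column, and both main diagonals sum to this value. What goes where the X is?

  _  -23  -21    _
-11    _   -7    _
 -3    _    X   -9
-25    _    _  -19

Using column 1: -11 + (-3) + (-25) + ? → (1,1) = -40 − (-39) = -1.
The remaining cell in row 1 is (1,4) = -40 − (-45) = 5.
From column 4, -40 − (5 + (-9) + (-19)) gives (2,4) = -17.
Anti-diagonal must total -40; the given cells sum to -27, so (3,2) = -13.
From row 2, -40 − (-11 + (-7) + (-17)) gives (2,2) = -5.
Using row 3: -3 + (-13) + (-9) + ? → (3,3) = -40 − (-25) = -15.

-15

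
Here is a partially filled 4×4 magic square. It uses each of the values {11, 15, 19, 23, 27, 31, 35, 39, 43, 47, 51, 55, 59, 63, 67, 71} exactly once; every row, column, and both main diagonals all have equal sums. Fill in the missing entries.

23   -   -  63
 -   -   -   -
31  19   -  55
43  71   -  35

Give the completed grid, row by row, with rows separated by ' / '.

The 16 entries sum to 656, so each line sums to 656/4 = 164.
Row 3 must total 164; the given cells sum to 105, so (3,3) = 59.
Row 4 must total 164; the given cells sum to 149, so (4,3) = 15.
Column 1: 23 + 31 + 43 + ? = 164, so (2,1) = 67.
From column 4, 164 − (63 + 55 + 35) gives (2,4) = 11.
Using main diagonal: 23 + 59 + 35 + ? → (2,2) = 164 − 117 = 47.
Anti-diagonal needs 164; the known cells sum to 125, so (2,3) = 39.
Column 2 must total 164; the given cells sum to 137, so (1,2) = 27.
Column 3 needs 164; the known cells sum to 113, so (1,3) = 51.

23 27 51 63 / 67 47 39 11 / 31 19 59 55 / 43 71 15 35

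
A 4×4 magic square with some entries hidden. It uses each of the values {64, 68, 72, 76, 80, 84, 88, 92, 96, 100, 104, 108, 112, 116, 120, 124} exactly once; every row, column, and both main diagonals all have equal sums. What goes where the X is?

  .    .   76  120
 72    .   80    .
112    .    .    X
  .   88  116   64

The 16 entries sum to 1504, so each line sums to 1504/4 = 376.
Row 4 must total 376; the given cells sum to 268, so (4,1) = 108.
Column 1: 72 + 112 + 108 + ? = 376, so (1,1) = 84.
Column 3: 76 + 80 + 116 + ? = 376, so (3,3) = 104.
Main diagonal needs 376; the known cells sum to 252, so (2,2) = 124.
From anti-diagonal, 376 − (120 + 80 + 108) gives (3,2) = 68.
Using row 1: 84 + 76 + 120 + ? → (1,2) = 376 − 280 = 96.
Row 2: 72 + 124 + 80 + ? = 376, so (2,4) = 100.
From row 3, 376 − (112 + 68 + 104) gives (3,4) = 92.

92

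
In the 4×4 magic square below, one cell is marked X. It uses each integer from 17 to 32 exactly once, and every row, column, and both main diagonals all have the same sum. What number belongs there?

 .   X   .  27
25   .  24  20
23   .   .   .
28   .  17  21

The entries are 17 through 32, which sum to 392, so each line sums to 392/4 = 98.
Row 2 needs 98; the known cells sum to 69, so (2,2) = 29.
Row 4 needs 98; the known cells sum to 66, so (4,2) = 32.
From column 1, 98 − (25 + 23 + 28) gives (1,1) = 22.
The remaining cell in column 4 is (3,4) = 98 − 68 = 30.
Main diagonal must total 98; the given cells sum to 72, so (3,3) = 26.
Using anti-diagonal: 27 + 24 + 28 + ? → (3,2) = 98 − 79 = 19.
From column 2, 98 − (29 + 19 + 32) gives (1,2) = 18.

18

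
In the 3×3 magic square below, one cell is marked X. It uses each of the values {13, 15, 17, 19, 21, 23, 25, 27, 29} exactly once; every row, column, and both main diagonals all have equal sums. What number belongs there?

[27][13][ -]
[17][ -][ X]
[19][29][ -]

The 9 entries sum to 189, so each line sums to 189/3 = 63.
The remaining cell in row 1 is (1,3) = 63 − 40 = 23.
Using row 3: 19 + 29 + ? → (3,3) = 63 − 48 = 15.
The remaining cell in column 2 is (2,2) = 63 − 42 = 21.
The remaining cell in column 3 is (2,3) = 63 − 38 = 25.

25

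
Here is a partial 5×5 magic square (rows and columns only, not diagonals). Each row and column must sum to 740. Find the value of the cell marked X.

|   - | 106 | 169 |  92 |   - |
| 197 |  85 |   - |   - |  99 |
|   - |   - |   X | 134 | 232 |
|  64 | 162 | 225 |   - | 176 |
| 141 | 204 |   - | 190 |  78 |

Row 4 needs 740; the known cells sum to 627, so (4,4) = 113.
Row 5: 141 + 204 + 190 + 78 + ? = 740, so (5,3) = 127.
Using column 2: 106 + 85 + 162 + 204 + ? → (3,2) = 740 − 557 = 183.
Column 4: 92 + 134 + 113 + 190 + ? = 740, so (2,4) = 211.
Column 5: 99 + 232 + 176 + 78 + ? = 740, so (1,5) = 155.
Row 1 needs 740; the known cells sum to 522, so (1,1) = 218.
Using row 2: 197 + 85 + 211 + 99 + ? → (2,3) = 740 − 592 = 148.
Using column 1: 218 + 197 + 64 + 141 + ? → (3,1) = 740 − 620 = 120.
From column 3, 740 − (169 + 148 + 225 + 127) gives (3,3) = 71.

71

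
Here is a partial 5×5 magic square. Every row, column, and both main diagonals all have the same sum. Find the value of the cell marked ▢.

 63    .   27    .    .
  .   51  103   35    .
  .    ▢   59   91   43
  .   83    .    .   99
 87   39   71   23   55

Row 5 is complete and sums to 275; that is the magic constant.
The remaining cell in column 3 is (4,3) = 275 − 260 = 15.
From main diagonal, 275 − (63 + 51 + 59 + 55) gives (4,4) = 47.
Anti-diagonal needs 275; the known cells sum to 264, so (1,5) = 11.
From row 4, 275 − (83 + 15 + 47 + 99) gives (4,1) = 31.
Using column 4: 35 + 91 + 47 + 23 + ? → (1,4) = 275 − 196 = 79.
Column 5 must total 275; the given cells sum to 208, so (2,5) = 67.
Row 1: 63 + 27 + 79 + 11 + ? = 275, so (1,2) = 95.
Row 2 must total 275; the given cells sum to 256, so (2,1) = 19.
Column 1 needs 275; the known cells sum to 200, so (3,1) = 75.
Using column 2: 95 + 51 + 83 + 39 + ? → (3,2) = 275 − 268 = 7.

7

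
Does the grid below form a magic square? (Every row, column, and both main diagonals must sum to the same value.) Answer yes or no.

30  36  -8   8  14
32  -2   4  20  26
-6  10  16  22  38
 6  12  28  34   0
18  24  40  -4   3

No — row 5 sums to 81 but row 4 sums to 80.

Row 1: 30 + 36 + (-8) + 8 + 14 = 80.
Row 2: 32 + (-2) + 4 + 20 + 26 = 80.
Row 3: -6 + 10 + 16 + 22 + 38 = 80.
Row 4: 6 + 12 + 28 + 34 + 0 = 80.
Row 5: 18 + 24 + 40 + (-4) + 3 = 81.
Column 1: 30 + 32 + (-6) + 6 + 18 = 80.
Column 2: 36 + (-2) + 10 + 12 + 24 = 80.
Column 3: -8 + 4 + 16 + 28 + 40 = 80.
Column 4: 8 + 20 + 22 + 34 + (-4) = 80.
Column 5: 14 + 26 + 38 + 0 + 3 = 81.
Main diagonal: 30 + (-2) + 16 + 34 + 3 = 81.
Anti-diagonal: 14 + 20 + 16 + 12 + 18 = 80.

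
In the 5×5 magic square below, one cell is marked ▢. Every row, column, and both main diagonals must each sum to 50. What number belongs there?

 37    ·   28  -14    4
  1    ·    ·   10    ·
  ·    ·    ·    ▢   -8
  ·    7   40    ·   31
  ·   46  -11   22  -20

Row 1 needs 50; the known cells sum to 55, so (1,2) = -5.
From row 5, 50 − (46 + (-11) + 22 + (-20)) gives (5,1) = 13.
Column 5: 4 + (-8) + 31 + (-20) + ? = 50, so (2,5) = 43.
Anti-diagonal must total 50; the given cells sum to 34, so (3,3) = 16.
Column 3 must total 50; the given cells sum to 73, so (2,3) = -23.
Row 2 needs 50; the known cells sum to 31, so (2,2) = 19.
Column 2 needs 50; the known cells sum to 67, so (3,2) = -17.
Using main diagonal: 37 + 19 + 16 + (-20) + ? → (4,4) = 50 − 52 = -2.
The remaining cell in row 4 is (4,1) = 50 − 76 = -26.
From column 1, 50 − (37 + 1 + (-26) + 13) gives (3,1) = 25.
Column 4 needs 50; the known cells sum to 16, so (3,4) = 34.

34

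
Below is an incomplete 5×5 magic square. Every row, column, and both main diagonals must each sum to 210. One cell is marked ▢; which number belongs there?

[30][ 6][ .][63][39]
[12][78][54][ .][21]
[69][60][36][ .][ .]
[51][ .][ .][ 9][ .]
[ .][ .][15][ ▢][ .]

Using row 1: 30 + 6 + 63 + 39 + ? → (1,3) = 210 − 138 = 72.
Using row 2: 12 + 78 + 54 + 21 + ? → (2,4) = 210 − 165 = 45.
Column 1 must total 210; the given cells sum to 162, so (5,1) = 48.
Column 3: 72 + 54 + 36 + 15 + ? = 210, so (4,3) = 33.
Main diagonal must total 210; the given cells sum to 153, so (5,5) = 57.
From anti-diagonal, 210 − (39 + 45 + 36 + 48) gives (4,2) = 42.
The remaining cell in row 4 is (4,5) = 210 − 135 = 75.
From column 2, 210 − (6 + 78 + 60 + 42) gives (5,2) = 24.
Using column 5: 39 + 21 + 75 + 57 + ? → (3,5) = 210 − 192 = 18.
From row 3, 210 − (69 + 60 + 36 + 18) gives (3,4) = 27.
Row 5: 48 + 24 + 15 + 57 + ? = 210, so (5,4) = 66.

66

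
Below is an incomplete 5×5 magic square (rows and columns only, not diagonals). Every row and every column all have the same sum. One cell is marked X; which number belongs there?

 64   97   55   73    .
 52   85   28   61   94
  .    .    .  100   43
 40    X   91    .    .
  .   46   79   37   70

58

Row 2 is complete and sums to 320; that is the magic constant.
Row 1 needs 320; the known cells sum to 289, so (1,5) = 31.
Row 5 needs 320; the known cells sum to 232, so (5,1) = 88.
Column 1 needs 320; the known cells sum to 244, so (3,1) = 76.
From column 3, 320 − (55 + 28 + 91 + 79) gives (3,3) = 67.
The remaining cell in column 4 is (4,4) = 320 − 271 = 49.
Column 5: 31 + 94 + 43 + 70 + ? = 320, so (4,5) = 82.
Row 3: 76 + 67 + 100 + 43 + ? = 320, so (3,2) = 34.
From row 4, 320 − (40 + 91 + 49 + 82) gives (4,2) = 58.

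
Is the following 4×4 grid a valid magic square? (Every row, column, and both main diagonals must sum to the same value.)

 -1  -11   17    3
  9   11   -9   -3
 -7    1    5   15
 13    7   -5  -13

Row 1: -1 + (-11) + 17 + 3 = 8.
Row 2: 9 + 11 + (-9) + (-3) = 8.
Row 3: -7 + 1 + 5 + 15 = 14.
Row 4: 13 + 7 + (-5) + (-13) = 2.
Column 1: -1 + 9 + (-7) + 13 = 14.
Column 2: -11 + 11 + 1 + 7 = 8.
Column 3: 17 + (-9) + 5 + (-5) = 8.
Column 4: 3 + (-3) + 15 + (-13) = 2.
Main diagonal: -1 + 11 + 5 + (-13) = 2.
Anti-diagonal: 3 + (-9) + 1 + 13 = 8.

No — column 1 sums to 14 but row 2 sums to 8.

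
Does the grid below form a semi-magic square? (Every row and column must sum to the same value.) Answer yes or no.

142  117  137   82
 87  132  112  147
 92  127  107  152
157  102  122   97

Row 1: 142 + 117 + 137 + 82 = 478.
Row 2: 87 + 132 + 112 + 147 = 478.
Row 3: 92 + 127 + 107 + 152 = 478.
Row 4: 157 + 102 + 122 + 97 = 478.
Column 1: 142 + 87 + 92 + 157 = 478.
Column 2: 117 + 132 + 127 + 102 = 478.
Column 3: 137 + 112 + 107 + 122 = 478.
Column 4: 82 + 147 + 152 + 97 = 478.
All lines sum to 478.

Yes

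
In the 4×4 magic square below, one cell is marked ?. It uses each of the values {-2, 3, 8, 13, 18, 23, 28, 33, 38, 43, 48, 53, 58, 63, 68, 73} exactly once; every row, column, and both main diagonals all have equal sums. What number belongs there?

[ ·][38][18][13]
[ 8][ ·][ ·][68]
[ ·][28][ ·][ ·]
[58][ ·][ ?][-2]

The 16 entries sum to 568, so each line sums to 568/4 = 142.
From row 1, 142 − (38 + 18 + 13) gives (1,1) = 73.
Column 1 must total 142; the given cells sum to 139, so (3,1) = 3.
Using column 4: 13 + 68 + (-2) + ? → (3,4) = 142 − 79 = 63.
Using anti-diagonal: 13 + 28 + 58 + ? → (2,3) = 142 − 99 = 43.
Row 2: 8 + 43 + 68 + ? = 142, so (2,2) = 23.
Row 3 must total 142; the given cells sum to 94, so (3,3) = 48.
From column 2, 142 − (38 + 23 + 28) gives (4,2) = 53.
From column 3, 142 − (18 + 43 + 48) gives (4,3) = 33.

33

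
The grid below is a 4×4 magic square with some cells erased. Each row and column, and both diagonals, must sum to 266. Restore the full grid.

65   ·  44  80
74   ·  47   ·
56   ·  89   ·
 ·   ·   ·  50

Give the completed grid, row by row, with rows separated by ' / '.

65 77 44 80 / 74 62 47 83 / 56 68 89 53 / 71 59 86 50

From row 1, 266 − (65 + 44 + 80) gives (1,2) = 77.
Column 1 needs 266; the known cells sum to 195, so (4,1) = 71.
Column 3 must total 266; the given cells sum to 180, so (4,3) = 86.
Main diagonal needs 266; the known cells sum to 204, so (2,2) = 62.
The remaining cell in anti-diagonal is (3,2) = 266 − 198 = 68.
Row 2: 74 + 62 + 47 + ? = 266, so (2,4) = 83.
Row 3 must total 266; the given cells sum to 213, so (3,4) = 53.
Row 4 must total 266; the given cells sum to 207, so (4,2) = 59.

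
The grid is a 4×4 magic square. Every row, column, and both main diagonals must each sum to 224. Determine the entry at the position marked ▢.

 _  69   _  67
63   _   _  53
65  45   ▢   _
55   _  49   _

71

Column 1 needs 224; the known cells sum to 183, so (1,1) = 41.
Using anti-diagonal: 67 + 45 + 55 + ? → (2,3) = 224 − 167 = 57.
Using row 1: 41 + 69 + 67 + ? → (1,3) = 224 − 177 = 47.
Using row 2: 63 + 57 + 53 + ? → (2,2) = 224 − 173 = 51.
Column 2: 69 + 51 + 45 + ? = 224, so (4,2) = 59.
Using column 3: 47 + 57 + 49 + ? → (3,3) = 224 − 153 = 71.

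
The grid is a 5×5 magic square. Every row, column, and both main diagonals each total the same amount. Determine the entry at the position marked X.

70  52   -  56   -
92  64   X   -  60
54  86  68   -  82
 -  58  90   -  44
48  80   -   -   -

46

Column 2 is complete and sums to 340; that is the magic constant.
Row 3 needs 340; the known cells sum to 290, so (3,4) = 50.
Using column 1: 70 + 92 + 54 + 48 + ? → (4,1) = 340 − 264 = 76.
Row 4 needs 340; the known cells sum to 268, so (4,4) = 72.
The remaining cell in main diagonal is (5,5) = 340 − 274 = 66.
Using column 5: 60 + 82 + 44 + 66 + ? → (1,5) = 340 − 252 = 88.
Anti-diagonal needs 340; the known cells sum to 262, so (2,4) = 78.
Using row 1: 70 + 52 + 56 + 88 + ? → (1,3) = 340 − 266 = 74.
Row 2 must total 340; the given cells sum to 294, so (2,3) = 46.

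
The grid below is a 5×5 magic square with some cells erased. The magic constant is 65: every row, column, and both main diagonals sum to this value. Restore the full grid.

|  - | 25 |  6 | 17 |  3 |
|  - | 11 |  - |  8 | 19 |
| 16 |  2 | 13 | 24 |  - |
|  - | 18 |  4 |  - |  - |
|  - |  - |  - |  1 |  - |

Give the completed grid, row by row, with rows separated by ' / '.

14 25 6 17 3 / 5 11 22 8 19 / 16 2 13 24 10 / 7 18 4 15 21 / 23 9 20 1 12

The remaining cell in row 1 is (1,1) = 65 − 51 = 14.
Row 3 must total 65; the given cells sum to 55, so (3,5) = 10.
Column 2 needs 65; the known cells sum to 56, so (5,2) = 9.
Using column 4: 17 + 8 + 24 + 1 + ? → (4,4) = 65 − 50 = 15.
Main diagonal must total 65; the given cells sum to 53, so (5,5) = 12.
Anti-diagonal: 3 + 8 + 13 + 18 + ? = 65, so (5,1) = 23.
Row 5: 23 + 9 + 1 + 12 + ? = 65, so (5,3) = 20.
Column 3 needs 65; the known cells sum to 43, so (2,3) = 22.
Column 5 must total 65; the given cells sum to 44, so (4,5) = 21.
Row 2 must total 65; the given cells sum to 60, so (2,1) = 5.
From row 4, 65 − (18 + 4 + 15 + 21) gives (4,1) = 7.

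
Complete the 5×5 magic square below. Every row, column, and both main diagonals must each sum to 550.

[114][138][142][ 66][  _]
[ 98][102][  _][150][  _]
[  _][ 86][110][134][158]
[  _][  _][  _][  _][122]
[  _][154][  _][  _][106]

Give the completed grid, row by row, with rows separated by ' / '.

114 138 142 66 90 / 98 102 126 150 74 / 62 86 110 134 158 / 146 70 94 118 122 / 130 154 78 82 106

Row 1 must total 550; the given cells sum to 460, so (1,5) = 90.
The remaining cell in row 3 is (3,1) = 550 − 488 = 62.
Column 2 must total 550; the given cells sum to 480, so (4,2) = 70.
Column 5: 90 + 158 + 122 + 106 + ? = 550, so (2,5) = 74.
Using main diagonal: 114 + 102 + 110 + 106 + ? → (4,4) = 550 − 432 = 118.
Anti-diagonal must total 550; the given cells sum to 420, so (5,1) = 130.
The remaining cell in row 2 is (2,3) = 550 − 424 = 126.
Column 1: 114 + 98 + 62 + 130 + ? = 550, so (4,1) = 146.
Using column 4: 66 + 150 + 134 + 118 + ? → (5,4) = 550 − 468 = 82.
Row 4 must total 550; the given cells sum to 456, so (4,3) = 94.
Row 5 must total 550; the given cells sum to 472, so (5,3) = 78.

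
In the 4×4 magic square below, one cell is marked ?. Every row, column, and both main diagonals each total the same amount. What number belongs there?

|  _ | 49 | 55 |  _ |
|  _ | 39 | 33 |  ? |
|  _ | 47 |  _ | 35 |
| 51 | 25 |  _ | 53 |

Column 2 is complete and sums to 160; that is the magic constant.
Using row 4: 51 + 25 + 53 + ? → (4,3) = 160 − 129 = 31.
The remaining cell in column 3 is (3,3) = 160 − 119 = 41.
Using main diagonal: 39 + 41 + 53 + ? → (1,1) = 160 − 133 = 27.
Anti-diagonal needs 160; the known cells sum to 131, so (1,4) = 29.
Row 3 needs 160; the known cells sum to 123, so (3,1) = 37.
Column 1 must total 160; the given cells sum to 115, so (2,1) = 45.
Column 4 needs 160; the known cells sum to 117, so (2,4) = 43.

43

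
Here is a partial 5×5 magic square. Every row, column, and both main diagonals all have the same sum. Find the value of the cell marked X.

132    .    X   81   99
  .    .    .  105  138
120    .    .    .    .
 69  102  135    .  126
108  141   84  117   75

Row 5 is complete and sums to 525; that is the magic constant.
Row 4: 69 + 102 + 135 + 126 + ? = 525, so (4,4) = 93.
The remaining cell in column 1 is (2,1) = 525 − 429 = 96.
From column 4, 525 − (81 + 105 + 93 + 117) gives (3,4) = 129.
Column 5 needs 525; the known cells sum to 438, so (3,5) = 87.
Anti-diagonal needs 525; the known cells sum to 414, so (3,3) = 111.
The remaining cell in row 3 is (3,2) = 525 − 447 = 78.
Main diagonal needs 525; the known cells sum to 411, so (2,2) = 114.
Row 2 needs 525; the known cells sum to 453, so (2,3) = 72.
Using column 2: 114 + 78 + 102 + 141 + ? → (1,2) = 525 − 435 = 90.
Column 3 needs 525; the known cells sum to 402, so (1,3) = 123.

123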